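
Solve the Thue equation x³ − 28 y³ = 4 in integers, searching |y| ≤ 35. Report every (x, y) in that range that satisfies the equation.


The equation is x³ - 28y³ = 4. For fixed y, x³ = 28·y³ + 4, so a solution requires the RHS to be a perfect cube.
Strategy: iterate y from -35 to 35, compute RHS = 28·y³ + 4, and check whether it is a (positive or negative) perfect cube.
Check small values of y:
  y = 0: RHS = 4 is not a perfect cube.
  y = 1: RHS = 32 is not a perfect cube.
  y = -1: RHS = -24 is not a perfect cube.
  y = 2: RHS = 228 is not a perfect cube.
  y = -2: RHS = -220 is not a perfect cube.
  y = 3: RHS = 760 is not a perfect cube.
  y = -3: RHS = -752 is not a perfect cube.
Continuing the search up to |y| = 35 finds no solutions either.
No (x, y) in the scanned range satisfies the equation.

No integer solutions with |y| ≤ 35.


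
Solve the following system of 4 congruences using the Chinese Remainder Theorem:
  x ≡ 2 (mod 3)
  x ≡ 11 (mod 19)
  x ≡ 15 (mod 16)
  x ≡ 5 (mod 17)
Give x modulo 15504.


Product of moduli M = 3 · 19 · 16 · 17 = 15504.
Merge one congruence at a time:
  Start: x ≡ 2 (mod 3).
  Combine with x ≡ 11 (mod 19); new modulus lcm = 57.
    Write x = 2 + 3·t and substitute into x ≡ 11 (mod 19): 3·t ≡ 11 − 2 = 9 (mod 19).
    The inverse of 3 mod 19 is 13 (since 3·13 = 39 = 2·19 + 1), so t ≡ 13·9 = 117 ≡ 3 (mod 19).
    Then x = 2 + 3·3 = 11, valid modulo lcm(3, 19) = 57: x ≡ 11 (mod 57).
  Combine with x ≡ 15 (mod 16); new modulus lcm = 912.
    Write x = 11 + 57·t and substitute into x ≡ 15 (mod 16): 57·t ≡ 15 − 11 = 4 (mod 16).
    Reduce coefficients mod 16: 9·t ≡ 4 (mod 16).
    The inverse of 9 mod 16 is 9 (since 9·9 = 81 = 5·16 + 1), so t ≡ 9·4 = 36 ≡ 4 (mod 16).
    Then x = 11 + 57·4 = 239, valid modulo lcm(57, 16) = 912: x ≡ 239 (mod 912).
  Combine with x ≡ 5 (mod 17); new modulus lcm = 15504.
    Write x = 239 + 912·t and substitute into x ≡ 5 (mod 17): 912·t ≡ 5 − 239 = -234 (mod 17).
    Reduce coefficients mod 17: 11·t ≡ 4 (mod 17).
    The inverse of 11 mod 17 is 14 (since 11·14 = 154 = 9·17 + 1), so t ≡ 14·4 = 56 ≡ 5 (mod 17).
    Then x = 239 + 912·5 = 4799, valid modulo lcm(912, 17) = 15504: x ≡ 4799 (mod 15504).
Verify against each original: 4799 mod 3 = 2, 4799 mod 19 = 11, 4799 mod 16 = 15, 4799 mod 17 = 5.

x ≡ 4799 (mod 15504).


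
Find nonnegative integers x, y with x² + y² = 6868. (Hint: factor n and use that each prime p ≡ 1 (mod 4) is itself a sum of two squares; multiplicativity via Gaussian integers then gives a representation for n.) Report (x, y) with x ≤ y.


Step 1: Factor n = 6868 = 2^2 · 17 · 101.
Step 2: Check the mod-4 condition on each prime factor: 2 = 2 (special); 17 ≡ 1 (mod 4), exponent 1; 101 ≡ 1 (mod 4), exponent 1.
All primes ≡ 3 (mod 4) appear to even exponent (or don't appear), so by the two-squares theorem n IS expressible as a sum of two squares.
Step 3: Build a representation. Group n = k² · m with k = 2 and m = 17 · 101 = 1717 (a product of primes ≡ 1 (mod 4)); a representation of m scales to one of n via (k·x)² + (k·y)² = k²(x² + y²). Each prime p ≡ 1 (mod 4) is itself a sum of two squares; find a² by testing p − a² for a perfect square:
  17: 17 − 1² = 16 = 4² ⇒ 17 = 1² + 4².
  101: 101 − 1² = 100 = 10² ⇒ 101 = 1² + 10².
  Combine using the Brahmagupta–Fibonacci identity (a² + b²)(c² + d²) = (ac − bd)² + (ad + bc)² = (ac + bd)² + (ad − bc)²:
  17 · 101 = 1717: from (1² + 4²)(1² + 10²), take (1·1 − 4·10, 1·10 + 4·1) = (1 − 40, 10 + 4) = (-39, 14); dropping signs (only squares matter) gives (39, 14); check 39² + 14² = 1521 + 196 = 1717 ✓.
  Scale by k = 2: (2·39, 2·14) = (78, 28).
Step 4: Order so x ≤ y and verify: 28² + 78² = 784 + 6084 = 6868 = n. ✓

n = 6868 = 28² + 78² (one valid representation with x ≤ y).


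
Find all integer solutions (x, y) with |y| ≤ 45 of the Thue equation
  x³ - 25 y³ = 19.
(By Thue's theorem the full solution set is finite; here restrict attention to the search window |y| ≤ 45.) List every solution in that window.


The equation is x³ - 25y³ = 19. For fixed y, x³ = 25·y³ + 19, so a solution requires the RHS to be a perfect cube.
Strategy: iterate y from -45 to 45, compute RHS = 25·y³ + 19, and check whether it is a (positive or negative) perfect cube.
Check small values of y:
  y = 0: RHS = 19 is not a perfect cube.
  y = 1: RHS = 44 is not a perfect cube.
  y = -1: RHS = -6 is not a perfect cube.
  y = 2: RHS = 219 is not a perfect cube.
  y = -2: RHS = -181 is not a perfect cube.
  y = 3: RHS = 694 is not a perfect cube.
  y = -3: RHS = -656 is not a perfect cube.
Continuing the search up to |y| = 45 finds no solutions either.
No (x, y) in the scanned range satisfies the equation.

No integer solutions with |y| ≤ 45.


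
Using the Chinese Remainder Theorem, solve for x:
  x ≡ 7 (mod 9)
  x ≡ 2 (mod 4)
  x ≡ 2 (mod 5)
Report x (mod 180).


Moduli 9, 4, 5 are pairwise coprime; by CRT there is a unique solution modulo M = 9 · 4 · 5 = 180.
Solve pairwise, accumulating the modulus:
  Start with x ≡ 7 (mod 9).
  Combine with x ≡ 2 (mod 4): since gcd(9, 4) = 1, we get a unique residue mod 36.
    Write x = 7 + 9·t and substitute into x ≡ 2 (mod 4): 9·t ≡ 2 − 7 = -5 (mod 4).
    Reduce coefficients mod 4: 1·t ≡ 3 (mod 4).
    So t ≡ 3 (mod 4).
    Then x = 7 + 9·3 = 34, valid modulo lcm(9, 4) = 36: x ≡ 34 (mod 36).
  Combine with x ≡ 2 (mod 5): since gcd(36, 5) = 1, we get a unique residue mod 180.
    Write x = 34 + 36·t and substitute into x ≡ 2 (mod 5): 36·t ≡ 2 − 34 = -32 (mod 5).
    Reduce coefficients mod 5: 1·t ≡ 3 (mod 5).
    So t ≡ 3 (mod 5).
    Then x = 34 + 36·3 = 142, valid modulo lcm(36, 5) = 180: x ≡ 142 (mod 180).
Verify: 142 mod 9 = 7 ✓, 142 mod 4 = 2 ✓, 142 mod 5 = 2 ✓.

x ≡ 142 (mod 180).


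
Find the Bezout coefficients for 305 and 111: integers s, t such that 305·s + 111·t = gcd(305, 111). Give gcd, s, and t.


Euclidean algorithm on (305, 111) — divide until remainder is 0:
  305 = 2 · 111 + 83
  111 = 1 · 83 + 28
  83 = 2 · 28 + 27
  28 = 1 · 27 + 1
  27 = 27 · 1 + 0
gcd(305, 111) = 1.
Track Bezout coefficients alongside the remainders: start with r₀ = 305 = a·1 + b·0 (s = 1, t = 0) and r₁ = 111 = a·0 + b·1 (s = 0, t = 1); each new remainder r_{k+1} = r_{k-1} − q_k·r_k inherits s_{k+1} = s_{k-1} − q_k·s_k, t_{k+1} = t_{k-1} − q_k·t_k, so r_k = a·s_k + b·t_k at every step:
  q = 2: r = 83, s = 1 − 2·0 = 1, t = 0 − 2·1 = -2  (check: 305·1 + 111·(-2) = 83)
  q = 1: r = 28, s = 0 − 1·1 = -1, t = 1 − 1·(-2) = 3  (check: 305·(-1) + 111·3 = 28)
  q = 2: r = 27, s = 1 − 2·(-1) = 3, t = -2 − 2·3 = -8  (check: 305·3 + 111·(-8) = 27)
  q = 1: r = 1, s = -1 − 1·3 = -4, t = 3 − 1·(-8) = 11  (check: 305·(-4) + 111·11 = 1)
The row with r = 1 (the gcd) gives the Bezout coefficients s = -4, t = 11.
Result: 305 · (-4) + 111 · (11) = 1.

gcd(305, 111) = 1; s = -4, t = 11 (check: 305·(-4) + 111·11 = 1).


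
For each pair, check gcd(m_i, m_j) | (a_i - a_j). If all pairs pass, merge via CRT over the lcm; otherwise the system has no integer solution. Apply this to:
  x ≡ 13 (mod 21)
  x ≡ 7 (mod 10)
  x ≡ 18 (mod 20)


Moduli 21, 10, 20 are not pairwise coprime, so CRT works modulo lcm(m_i) when all pairwise compatibility conditions hold.
Pairwise compatibility: gcd(m_i, m_j) must divide a_i - a_j for every pair.
Merge one congruence at a time:
  Start: x ≡ 13 (mod 21).
  Combine with x ≡ 7 (mod 10): gcd(21, 10) = 1; 7 - 13 = -6, which IS divisible by 1, so compatible.
    Write x = 13 + 21·t and substitute into x ≡ 7 (mod 10): 21·t ≡ 7 − 13 = -6 (mod 10).
    Reduce coefficients mod 10: 1·t ≡ 4 (mod 10).
    So t ≡ 4 (mod 10).
    Then x = 13 + 21·4 = 97, valid modulo lcm(21, 10) = 210: x ≡ 97 (mod 210).
  Combine with x ≡ 18 (mod 20): gcd(210, 20) = 10, and 18 - 97 = -79 is NOT divisible by 10.
    ⇒ system is inconsistent (no integer solution).

No solution (the system is inconsistent).


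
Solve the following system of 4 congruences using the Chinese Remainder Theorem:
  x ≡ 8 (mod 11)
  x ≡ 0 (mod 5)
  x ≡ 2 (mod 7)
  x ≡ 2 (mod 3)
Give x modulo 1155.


Product of moduli M = 11 · 5 · 7 · 3 = 1155.
Merge one congruence at a time:
  Start: x ≡ 8 (mod 11).
  Combine with x ≡ 0 (mod 5); new modulus lcm = 55.
    Write x = 8 + 11·t and substitute into x ≡ 0 (mod 5): 11·t ≡ 0 − 8 = -8 (mod 5).
    Reduce coefficients mod 5: 1·t ≡ 2 (mod 5).
    So t ≡ 2 (mod 5).
    Then x = 8 + 11·2 = 30, valid modulo lcm(11, 5) = 55: x ≡ 30 (mod 55).
  Combine with x ≡ 2 (mod 7); new modulus lcm = 385.
    Write x = 30 + 55·t and substitute into x ≡ 2 (mod 7): 55·t ≡ 2 − 30 = -28 (mod 7).
    Reduce coefficients mod 7: 6·t ≡ 0 (mod 7).
    The inverse of 6 mod 7 is 6 (since 6·6 = 36 = 5·7 + 1), so t ≡ 6·0 = 0 ≡ 0 (mod 7).
    Then x = 30 + 55·0 = 30, valid modulo lcm(55, 7) = 385: x ≡ 30 (mod 385).
  Combine with x ≡ 2 (mod 3); new modulus lcm = 1155.
    Write x = 30 + 385·t and substitute into x ≡ 2 (mod 3): 385·t ≡ 2 − 30 = -28 (mod 3).
    Reduce coefficients mod 3: 1·t ≡ 2 (mod 3).
    So t ≡ 2 (mod 3).
    Then x = 30 + 385·2 = 800, valid modulo lcm(385, 3) = 1155: x ≡ 800 (mod 1155).
Verify against each original: 800 mod 11 = 8, 800 mod 5 = 0, 800 mod 7 = 2, 800 mod 3 = 2.

x ≡ 800 (mod 1155).


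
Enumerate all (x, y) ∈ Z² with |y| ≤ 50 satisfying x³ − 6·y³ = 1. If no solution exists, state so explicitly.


The equation is x³ - 6y³ = 1. For fixed y, x³ = 6·y³ + 1, so a solution requires the RHS to be a perfect cube.
Strategy: iterate y from -50 to 50, compute RHS = 6·y³ + 1, and check whether it is a (positive or negative) perfect cube.
Check small values of y:
  y = 0: RHS = 1 = (1)³ ⇒ x = 1 works.
  y = 1: RHS = 7 is not a perfect cube.
  y = -1: RHS = -5 is not a perfect cube.
  y = 2: RHS = 49 is not a perfect cube.
  y = -2: RHS = -47 is not a perfect cube.
  y = 3: RHS = 163 is not a perfect cube.
  y = -3: RHS = -161 is not a perfect cube.
Continuing the search up to |y| = 50 finds no further solutions beyond those listed.
Collected solutions: (1, 0).

Solutions (with |y| ≤ 50): (1, 0).


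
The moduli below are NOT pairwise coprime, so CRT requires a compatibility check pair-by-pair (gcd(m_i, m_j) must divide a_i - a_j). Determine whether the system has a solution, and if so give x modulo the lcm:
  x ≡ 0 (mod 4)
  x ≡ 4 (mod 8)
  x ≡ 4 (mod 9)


Moduli 4, 8, 9 are not pairwise coprime, so CRT works modulo lcm(m_i) when all pairwise compatibility conditions hold.
Pairwise compatibility: gcd(m_i, m_j) must divide a_i - a_j for every pair.
Merge one congruence at a time:
  Start: x ≡ 0 (mod 4).
  Combine with x ≡ 4 (mod 8): gcd(4, 8) = 4; 4 - 0 = 4, which IS divisible by 4, so compatible.
    Write x = 0 + 4·t and substitute into x ≡ 4 (mod 8): 4·t ≡ 4 − 0 = 4 (mod 8).
    Divide the congruence (and modulus) by g = 4: 1·t ≡ 1 (mod 2).
    So t ≡ 1 (mod 2).
    Then x = 0 + 4·1 = 4, valid modulo lcm(4, 8) = 8: x ≡ 4 (mod 8).
  Combine with x ≡ 4 (mod 9): gcd(8, 9) = 1; 4 - 4 = 0, which IS divisible by 1, so compatible.
    Write x = 4 + 8·t and substitute into x ≡ 4 (mod 9): 8·t ≡ 4 − 4 = 0 (mod 9).
    The inverse of 8 mod 9 is 8 (since 8·8 = 64 = 7·9 + 1), so t ≡ 8·0 = 0 ≡ 0 (mod 9).
    Then x = 4 + 8·0 = 4, valid modulo lcm(8, 9) = 72: x ≡ 4 (mod 72).
Verify: 4 mod 4 = 0, 4 mod 8 = 4, 4 mod 9 = 4.

x ≡ 4 (mod 72).


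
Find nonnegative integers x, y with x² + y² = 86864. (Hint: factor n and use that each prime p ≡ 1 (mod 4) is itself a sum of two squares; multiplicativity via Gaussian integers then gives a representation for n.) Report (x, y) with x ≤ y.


Step 1: Factor n = 86864 = 2^4 · 61 · 89.
Step 2: Check the mod-4 condition on each prime factor: 2 = 2 (special); 61 ≡ 1 (mod 4), exponent 1; 89 ≡ 1 (mod 4), exponent 1.
All primes ≡ 3 (mod 4) appear to even exponent (or don't appear), so by the two-squares theorem n IS expressible as a sum of two squares.
Step 3: Build a representation. Group n = k² · m with k = 4 and m = 61 · 89 = 5429 (a product of primes ≡ 1 (mod 4)); a representation of m scales to one of n via (k·x)² + (k·y)² = k²(x² + y²). Each prime p ≡ 1 (mod 4) is itself a sum of two squares; find a² by testing p − a² for a perfect square:
  61: 61 − 1² = 60, 61 − 2² = 57, 61 − 3² = 52, 61 − 4² = 45, 61 − 5² = 36 = 6² ⇒ 61 = 5² + 6².
  89: 89 − 1² = 88, 89 − 2² = 85, 89 − 3² = 80, 89 − 4² = 73, 89 − 5² = 64 = 8² ⇒ 89 = 5² + 8².
  Combine using the Brahmagupta–Fibonacci identity (a² + b²)(c² + d²) = (ac − bd)² + (ad + bc)² = (ac + bd)² + (ad − bc)²:
  61 · 89 = 5429: from (5² + 6²)(5² + 8²), take (5·5 − 6·8, 5·8 + 6·5) = (25 − 48, 40 + 30) = (-23, 70); dropping signs (only squares matter) gives (23, 70); check 23² + 70² = 529 + 4900 = 5429 ✓.
  Scale by k = 4: (4·23, 4·70) = (92, 280).
Step 4: Order so x ≤ y and verify: 92² + 280² = 8464 + 78400 = 86864 = n. ✓

n = 86864 = 92² + 280² (one valid representation with x ≤ y).


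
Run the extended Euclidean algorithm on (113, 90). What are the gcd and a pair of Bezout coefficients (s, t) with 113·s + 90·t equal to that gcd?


Euclidean algorithm on (113, 90) — divide until remainder is 0:
  113 = 1 · 90 + 23
  90 = 3 · 23 + 21
  23 = 1 · 21 + 2
  21 = 10 · 2 + 1
  2 = 2 · 1 + 0
gcd(113, 90) = 1.
Track Bezout coefficients alongside the remainders: start with r₀ = 113 = a·1 + b·0 (s = 1, t = 0) and r₁ = 90 = a·0 + b·1 (s = 0, t = 1); each new remainder r_{k+1} = r_{k-1} − q_k·r_k inherits s_{k+1} = s_{k-1} − q_k·s_k, t_{k+1} = t_{k-1} − q_k·t_k, so r_k = a·s_k + b·t_k at every step:
  q = 1: r = 23, s = 1 − 1·0 = 1, t = 0 − 1·1 = -1  (check: 113·1 + 90·(-1) = 23)
  q = 3: r = 21, s = 0 − 3·1 = -3, t = 1 − 3·(-1) = 4  (check: 113·(-3) + 90·4 = 21)
  q = 1: r = 2, s = 1 − 1·(-3) = 4, t = -1 − 1·4 = -5  (check: 113·4 + 90·(-5) = 2)
  q = 10: r = 1, s = -3 − 10·4 = -43, t = 4 − 10·(-5) = 54  (check: 113·(-43) + 90·54 = 1)
The row with r = 1 (the gcd) gives the Bezout coefficients s = -43, t = 54.
Result: 113 · (-43) + 90 · (54) = 1.

gcd(113, 90) = 1; s = -43, t = 54 (check: 113·(-43) + 90·54 = 1).


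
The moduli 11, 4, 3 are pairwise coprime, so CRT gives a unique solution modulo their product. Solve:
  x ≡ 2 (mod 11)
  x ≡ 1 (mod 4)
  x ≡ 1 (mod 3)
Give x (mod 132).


Moduli 11, 4, 3 are pairwise coprime; by CRT there is a unique solution modulo M = 11 · 4 · 3 = 132.
Solve pairwise, accumulating the modulus:
  Start with x ≡ 2 (mod 11).
  Combine with x ≡ 1 (mod 4): since gcd(11, 4) = 1, we get a unique residue mod 44.
    Write x = 2 + 11·t and substitute into x ≡ 1 (mod 4): 11·t ≡ 1 − 2 = -1 (mod 4).
    Reduce coefficients mod 4: 3·t ≡ 3 (mod 4).
    The inverse of 3 mod 4 is 3 (since 3·3 = 9 = 2·4 + 1), so t ≡ 3·3 = 9 ≡ 1 (mod 4).
    Then x = 2 + 11·1 = 13, valid modulo lcm(11, 4) = 44: x ≡ 13 (mod 44).
  Combine with x ≡ 1 (mod 3): since gcd(44, 3) = 1, we get a unique residue mod 132.
    Write x = 13 + 44·t and substitute into x ≡ 1 (mod 3): 44·t ≡ 1 − 13 = -12 (mod 3).
    Reduce coefficients mod 3: 2·t ≡ 0 (mod 3).
    The inverse of 2 mod 3 is 2 (since 2·2 = 4 = 1·3 + 1), so t ≡ 2·0 = 0 ≡ 0 (mod 3).
    Then x = 13 + 44·0 = 13, valid modulo lcm(44, 3) = 132: x ≡ 13 (mod 132).
Verify: 13 mod 11 = 2 ✓, 13 mod 4 = 1 ✓, 13 mod 3 = 1 ✓.

x ≡ 13 (mod 132).


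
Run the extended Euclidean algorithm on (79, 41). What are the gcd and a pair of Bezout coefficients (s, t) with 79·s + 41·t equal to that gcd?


Euclidean algorithm on (79, 41) — divide until remainder is 0:
  79 = 1 · 41 + 38
  41 = 1 · 38 + 3
  38 = 12 · 3 + 2
  3 = 1 · 2 + 1
  2 = 2 · 1 + 0
gcd(79, 41) = 1.
Track Bezout coefficients alongside the remainders: start with r₀ = 79 = a·1 + b·0 (s = 1, t = 0) and r₁ = 41 = a·0 + b·1 (s = 0, t = 1); each new remainder r_{k+1} = r_{k-1} − q_k·r_k inherits s_{k+1} = s_{k-1} − q_k·s_k, t_{k+1} = t_{k-1} − q_k·t_k, so r_k = a·s_k + b·t_k at every step:
  q = 1: r = 38, s = 1 − 1·0 = 1, t = 0 − 1·1 = -1  (check: 79·1 + 41·(-1) = 38)
  q = 1: r = 3, s = 0 − 1·1 = -1, t = 1 − 1·(-1) = 2  (check: 79·(-1) + 41·2 = 3)
  q = 12: r = 2, s = 1 − 12·(-1) = 13, t = -1 − 12·2 = -25  (check: 79·13 + 41·(-25) = 2)
  q = 1: r = 1, s = -1 − 1·13 = -14, t = 2 − 1·(-25) = 27  (check: 79·(-14) + 41·27 = 1)
The row with r = 1 (the gcd) gives the Bezout coefficients s = -14, t = 27.
Result: 79 · (-14) + 41 · (27) = 1.

gcd(79, 41) = 1; s = -14, t = 27 (check: 79·(-14) + 41·27 = 1).


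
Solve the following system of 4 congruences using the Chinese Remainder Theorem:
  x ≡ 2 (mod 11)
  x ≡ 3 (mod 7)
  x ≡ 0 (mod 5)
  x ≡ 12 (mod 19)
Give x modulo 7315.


Product of moduli M = 11 · 7 · 5 · 19 = 7315.
Merge one congruence at a time:
  Start: x ≡ 2 (mod 11).
  Combine with x ≡ 3 (mod 7); new modulus lcm = 77.
    Write x = 2 + 11·t and substitute into x ≡ 3 (mod 7): 11·t ≡ 3 − 2 = 1 (mod 7).
    Reduce coefficients mod 7: 4·t ≡ 1 (mod 7).
    The inverse of 4 mod 7 is 2 (since 4·2 = 8 = 1·7 + 1), so t ≡ 2·1 = 2 ≡ 2 (mod 7).
    Then x = 2 + 11·2 = 24, valid modulo lcm(11, 7) = 77: x ≡ 24 (mod 77).
  Combine with x ≡ 0 (mod 5); new modulus lcm = 385.
    Write x = 24 + 77·t and substitute into x ≡ 0 (mod 5): 77·t ≡ 0 − 24 = -24 (mod 5).
    Reduce coefficients mod 5: 2·t ≡ 1 (mod 5).
    The inverse of 2 mod 5 is 3 (since 2·3 = 6 = 1·5 + 1), so t ≡ 3·1 = 3 ≡ 3 (mod 5).
    Then x = 24 + 77·3 = 255, valid modulo lcm(77, 5) = 385: x ≡ 255 (mod 385).
  Combine with x ≡ 12 (mod 19); new modulus lcm = 7315.
    Write x = 255 + 385·t and substitute into x ≡ 12 (mod 19): 385·t ≡ 12 − 255 = -243 (mod 19).
    Reduce coefficients mod 19: 5·t ≡ 4 (mod 19).
    The inverse of 5 mod 19 is 4 (since 5·4 = 20 = 1·19 + 1), so t ≡ 4·4 = 16 ≡ 16 (mod 19).
    Then x = 255 + 385·16 = 6415, valid modulo lcm(385, 19) = 7315: x ≡ 6415 (mod 7315).
Verify against each original: 6415 mod 11 = 2, 6415 mod 7 = 3, 6415 mod 5 = 0, 6415 mod 19 = 12.

x ≡ 6415 (mod 7315).


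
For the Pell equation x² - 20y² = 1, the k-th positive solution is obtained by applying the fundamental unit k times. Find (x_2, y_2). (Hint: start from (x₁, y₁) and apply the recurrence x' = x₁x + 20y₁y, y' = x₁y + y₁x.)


Step 1: Find the fundamental solution (x₁, y₁) of x² - 20y² = 1.
  Expand √20 as a continued fraction. a₀ = ⌊√20⌋ = 4; iterate m_{k+1} = d_k·a_k − m_k, d_{k+1} = (20 − m_{k+1}²)/d_k, a_{k+1} = ⌊(a₀ + m_{k+1})/d_{k+1}⌋ (starting m₀ = 0, d₀ = 1), with convergents p_k = a_k·p_{k-1} + p_{k-2}, q_k = a_k·q_{k-1} + q_{k-2} (p₋₁ = 1, q₋₁ = 0):
  k = 0: a₀ = 4; p₀/q₀ = 4/1; p₀² − 20·q₀² = 16 − 20 = -4.
  k = 1: m = 4, d = 4, a = ⌊(4 + 4)/4⌋ = 2; p/q = (2·4 + 1)/(2·1 + 0) = 9/2; p² − 20·q² = 81 − 80 = 1.
  The first convergent with p² − 20·q² = 1 gives the fundamental solution (x₁, y₁) = (9, 2).
Step 2: Apply the recurrence (x_{n+1}, y_{n+1}) = (x₁x_n + 20y₁y_n, x₁y_n + y₁x_n) repeatedly.
  From (x_1, y_1) = (9, 2): x_2 = 9·9 + 20·2·2 = 161; y_2 = 9·2 + 2·9 = 36.
Step 3: Verify x_2² - 20·y_2² = 25921 - 25920 = 1 (should be 1). ✓

(x_1, y_1) = (9, 2); (x_2, y_2) = (161, 36).


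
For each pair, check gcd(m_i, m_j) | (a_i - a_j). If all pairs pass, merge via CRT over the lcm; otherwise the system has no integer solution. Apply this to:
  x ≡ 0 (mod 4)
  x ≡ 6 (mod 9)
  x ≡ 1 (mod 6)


Moduli 4, 9, 6 are not pairwise coprime, so CRT works modulo lcm(m_i) when all pairwise compatibility conditions hold.
Pairwise compatibility: gcd(m_i, m_j) must divide a_i - a_j for every pair.
Merge one congruence at a time:
  Start: x ≡ 0 (mod 4).
  Combine with x ≡ 6 (mod 9): gcd(4, 9) = 1; 6 - 0 = 6, which IS divisible by 1, so compatible.
    Write x = 0 + 4·t and substitute into x ≡ 6 (mod 9): 4·t ≡ 6 − 0 = 6 (mod 9).
    The inverse of 4 mod 9 is 7 (since 4·7 = 28 = 3·9 + 1), so t ≡ 7·6 = 42 ≡ 6 (mod 9).
    Then x = 0 + 4·6 = 24, valid modulo lcm(4, 9) = 36: x ≡ 24 (mod 36).
  Combine with x ≡ 1 (mod 6): gcd(36, 6) = 6, and 1 - 24 = -23 is NOT divisible by 6.
    ⇒ system is inconsistent (no integer solution).

No solution (the system is inconsistent).


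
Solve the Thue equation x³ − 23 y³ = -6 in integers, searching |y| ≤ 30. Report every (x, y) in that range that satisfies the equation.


The equation is x³ - 23y³ = -6. For fixed y, x³ = 23·y³ − 6, so a solution requires the RHS to be a perfect cube.
Strategy: iterate y from -30 to 30, compute RHS = 23·y³ − 6, and check whether it is a (positive or negative) perfect cube.
Check small values of y:
  y = 0: RHS = -6 is not a perfect cube.
  y = 1: RHS = 17 is not a perfect cube.
  y = -1: RHS = -29 is not a perfect cube.
  y = 2: RHS = 178 is not a perfect cube.
  y = -2: RHS = -190 is not a perfect cube.
  y = 3: RHS = 615 is not a perfect cube.
  y = -3: RHS = -627 is not a perfect cube.
Continuing the search up to |y| = 30 finds no solutions either.
No (x, y) in the scanned range satisfies the equation.

No integer solutions with |y| ≤ 30.


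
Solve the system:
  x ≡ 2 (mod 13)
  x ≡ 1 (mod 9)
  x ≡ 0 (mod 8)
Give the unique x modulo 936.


Moduli 13, 9, 8 are pairwise coprime; by CRT there is a unique solution modulo M = 13 · 9 · 8 = 936.
Solve pairwise, accumulating the modulus:
  Start with x ≡ 2 (mod 13).
  Combine with x ≡ 1 (mod 9): since gcd(13, 9) = 1, we get a unique residue mod 117.
    Write x = 2 + 13·t and substitute into x ≡ 1 (mod 9): 13·t ≡ 1 − 2 = -1 (mod 9).
    Reduce coefficients mod 9: 4·t ≡ 8 (mod 9).
    The inverse of 4 mod 9 is 7 (since 4·7 = 28 = 3·9 + 1), so t ≡ 7·8 = 56 ≡ 2 (mod 9).
    Then x = 2 + 13·2 = 28, valid modulo lcm(13, 9) = 117: x ≡ 28 (mod 117).
  Combine with x ≡ 0 (mod 8): since gcd(117, 8) = 1, we get a unique residue mod 936.
    Write x = 28 + 117·t and substitute into x ≡ 0 (mod 8): 117·t ≡ 0 − 28 = -28 (mod 8).
    Reduce coefficients mod 8: 5·t ≡ 4 (mod 8).
    The inverse of 5 mod 8 is 5 (since 5·5 = 25 = 3·8 + 1), so t ≡ 5·4 = 20 ≡ 4 (mod 8).
    Then x = 28 + 117·4 = 496, valid modulo lcm(117, 8) = 936: x ≡ 496 (mod 936).
Verify: 496 mod 13 = 2 ✓, 496 mod 9 = 1 ✓, 496 mod 8 = 0 ✓.

x ≡ 496 (mod 936).


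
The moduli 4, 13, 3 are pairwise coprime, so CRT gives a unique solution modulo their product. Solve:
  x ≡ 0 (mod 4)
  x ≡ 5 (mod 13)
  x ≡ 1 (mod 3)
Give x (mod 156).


Moduli 4, 13, 3 are pairwise coprime; by CRT there is a unique solution modulo M = 4 · 13 · 3 = 156.
Solve pairwise, accumulating the modulus:
  Start with x ≡ 0 (mod 4).
  Combine with x ≡ 5 (mod 13): since gcd(4, 13) = 1, we get a unique residue mod 52.
    Write x = 0 + 4·t and substitute into x ≡ 5 (mod 13): 4·t ≡ 5 − 0 = 5 (mod 13).
    The inverse of 4 mod 13 is 10 (since 4·10 = 40 = 3·13 + 1), so t ≡ 10·5 = 50 ≡ 11 (mod 13).
    Then x = 0 + 4·11 = 44, valid modulo lcm(4, 13) = 52: x ≡ 44 (mod 52).
  Combine with x ≡ 1 (mod 3): since gcd(52, 3) = 1, we get a unique residue mod 156.
    Write x = 44 + 52·t and substitute into x ≡ 1 (mod 3): 52·t ≡ 1 − 44 = -43 (mod 3).
    Reduce coefficients mod 3: 1·t ≡ 2 (mod 3).
    So t ≡ 2 (mod 3).
    Then x = 44 + 52·2 = 148, valid modulo lcm(52, 3) = 156: x ≡ 148 (mod 156).
Verify: 148 mod 4 = 0 ✓, 148 mod 13 = 5 ✓, 148 mod 3 = 1 ✓.

x ≡ 148 (mod 156).


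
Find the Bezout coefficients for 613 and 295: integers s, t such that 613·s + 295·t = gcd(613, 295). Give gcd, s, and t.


Euclidean algorithm on (613, 295) — divide until remainder is 0:
  613 = 2 · 295 + 23
  295 = 12 · 23 + 19
  23 = 1 · 19 + 4
  19 = 4 · 4 + 3
  4 = 1 · 3 + 1
  3 = 3 · 1 + 0
gcd(613, 295) = 1.
Track Bezout coefficients alongside the remainders: start with r₀ = 613 = a·1 + b·0 (s = 1, t = 0) and r₁ = 295 = a·0 + b·1 (s = 0, t = 1); each new remainder r_{k+1} = r_{k-1} − q_k·r_k inherits s_{k+1} = s_{k-1} − q_k·s_k, t_{k+1} = t_{k-1} − q_k·t_k, so r_k = a·s_k + b·t_k at every step:
  q = 2: r = 23, s = 1 − 2·0 = 1, t = 0 − 2·1 = -2  (check: 613·1 + 295·(-2) = 23)
  q = 12: r = 19, s = 0 − 12·1 = -12, t = 1 − 12·(-2) = 25  (check: 613·(-12) + 295·25 = 19)
  q = 1: r = 4, s = 1 − 1·(-12) = 13, t = -2 − 1·25 = -27  (check: 613·13 + 295·(-27) = 4)
  q = 4: r = 3, s = -12 − 4·13 = -64, t = 25 − 4·(-27) = 133  (check: 613·(-64) + 295·133 = 3)
  q = 1: r = 1, s = 13 − 1·(-64) = 77, t = -27 − 1·133 = -160  (check: 613·77 + 295·(-160) = 1)
The row with r = 1 (the gcd) gives the Bezout coefficients s = 77, t = -160.
Result: 613 · (77) + 295 · (-160) = 1.

gcd(613, 295) = 1; s = 77, t = -160 (check: 613·77 + 295·(-160) = 1).


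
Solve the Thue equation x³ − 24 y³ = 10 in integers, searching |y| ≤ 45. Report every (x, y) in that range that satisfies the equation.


The equation is x³ - 24y³ = 10. For fixed y, x³ = 24·y³ + 10, so a solution requires the RHS to be a perfect cube.
Strategy: iterate y from -45 to 45, compute RHS = 24·y³ + 10, and check whether it is a (positive or negative) perfect cube.
Check small values of y:
  y = 0: RHS = 10 is not a perfect cube.
  y = 1: RHS = 34 is not a perfect cube.
  y = -1: RHS = -14 is not a perfect cube.
  y = 2: RHS = 202 is not a perfect cube.
  y = -2: RHS = -182 is not a perfect cube.
  y = 3: RHS = 658 is not a perfect cube.
  y = -3: RHS = -638 is not a perfect cube.
Continuing the search up to |y| = 45 finds no solutions either.
No (x, y) in the scanned range satisfies the equation.

No integer solutions with |y| ≤ 45.


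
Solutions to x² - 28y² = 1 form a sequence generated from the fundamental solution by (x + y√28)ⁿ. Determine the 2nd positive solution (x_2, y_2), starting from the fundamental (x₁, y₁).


Step 1: Find the fundamental solution (x₁, y₁) of x² - 28y² = 1.
  Expand √28 as a continued fraction. a₀ = ⌊√28⌋ = 5; iterate m_{k+1} = d_k·a_k − m_k, d_{k+1} = (28 − m_{k+1}²)/d_k, a_{k+1} = ⌊(a₀ + m_{k+1})/d_{k+1}⌋ (starting m₀ = 0, d₀ = 1), with convergents p_k = a_k·p_{k-1} + p_{k-2}, q_k = a_k·q_{k-1} + q_{k-2} (p₋₁ = 1, q₋₁ = 0):
  k = 0: a₀ = 5; p₀/q₀ = 5/1; p₀² − 28·q₀² = 25 − 28 = -3.
  k = 1: m = 5, d = 3, a = ⌊(5 + 5)/3⌋ = 3; p/q = (3·5 + 1)/(3·1 + 0) = 16/3; p² − 28·q² = 256 − 252 = 4.
  k = 2: m = 4, d = 4, a = ⌊(5 + 4)/4⌋ = 2; p/q = (2·16 + 5)/(2·3 + 1) = 37/7; p² − 28·q² = 1369 − 1372 = -3.
  k = 3: m = 4, d = 3, a = ⌊(5 + 4)/3⌋ = 3; p/q = (3·37 + 16)/(3·7 + 3) = 127/24; p² − 28·q² = 16129 − 16128 = 1.
  The first convergent with p² − 28·q² = 1 gives the fundamental solution (x₁, y₁) = (127, 24).
Step 2: Apply the recurrence (x_{n+1}, y_{n+1}) = (x₁x_n + 28y₁y_n, x₁y_n + y₁x_n) repeatedly.
  From (x_1, y_1) = (127, 24): x_2 = 127·127 + 28·24·24 = 32257; y_2 = 127·24 + 24·127 = 6096.
Step 3: Verify x_2² - 28·y_2² = 1040514049 - 1040514048 = 1 (should be 1). ✓

(x_1, y_1) = (127, 24); (x_2, y_2) = (32257, 6096).


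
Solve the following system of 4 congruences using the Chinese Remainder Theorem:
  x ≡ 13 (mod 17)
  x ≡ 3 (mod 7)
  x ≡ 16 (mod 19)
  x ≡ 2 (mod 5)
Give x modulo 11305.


Product of moduli M = 17 · 7 · 19 · 5 = 11305.
Merge one congruence at a time:
  Start: x ≡ 13 (mod 17).
  Combine with x ≡ 3 (mod 7); new modulus lcm = 119.
    Write x = 13 + 17·t and substitute into x ≡ 3 (mod 7): 17·t ≡ 3 − 13 = -10 (mod 7).
    Reduce coefficients mod 7: 3·t ≡ 4 (mod 7).
    The inverse of 3 mod 7 is 5 (since 3·5 = 15 = 2·7 + 1), so t ≡ 5·4 = 20 ≡ 6 (mod 7).
    Then x = 13 + 17·6 = 115, valid modulo lcm(17, 7) = 119: x ≡ 115 (mod 119).
  Combine with x ≡ 16 (mod 19); new modulus lcm = 2261.
    Write x = 115 + 119·t and substitute into x ≡ 16 (mod 19): 119·t ≡ 16 − 115 = -99 (mod 19).
    Reduce coefficients mod 19: 5·t ≡ 15 (mod 19).
    The inverse of 5 mod 19 is 4 (since 5·4 = 20 = 1·19 + 1), so t ≡ 4·15 = 60 ≡ 3 (mod 19).
    Then x = 115 + 119·3 = 472, valid modulo lcm(119, 19) = 2261: x ≡ 472 (mod 2261).
  Combine with x ≡ 2 (mod 5); new modulus lcm = 11305.
    Write x = 472 + 2261·t and substitute into x ≡ 2 (mod 5): 2261·t ≡ 2 − 472 = -470 (mod 5).
    Reduce coefficients mod 5: 1·t ≡ 0 (mod 5).
    So t ≡ 0 (mod 5).
    Then x = 472 + 2261·0 = 472, valid modulo lcm(2261, 5) = 11305: x ≡ 472 (mod 11305).
Verify against each original: 472 mod 17 = 13, 472 mod 7 = 3, 472 mod 19 = 16, 472 mod 5 = 2.

x ≡ 472 (mod 11305).


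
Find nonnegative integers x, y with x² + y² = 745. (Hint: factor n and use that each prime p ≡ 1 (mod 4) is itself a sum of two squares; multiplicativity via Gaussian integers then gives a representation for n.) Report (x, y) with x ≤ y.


Step 1: Factor n = 745 = 5 · 149.
Step 2: Check the mod-4 condition on each prime factor: 5 ≡ 1 (mod 4), exponent 1; 149 ≡ 1 (mod 4), exponent 1.
All primes ≡ 3 (mod 4) appear to even exponent (or don't appear), so by the two-squares theorem n IS expressible as a sum of two squares.
Step 3: Build a representation. Here n = 5 · 149 is a product of primes ≡ 1 (mod 4). Each prime p ≡ 1 (mod 4) is itself a sum of two squares; find a² by testing p − a² for a perfect square:
  5: 5 − 1² = 4 = 2² ⇒ 5 = 1² + 2².
  149: 149 − 1² = 148, 149 − 2² = 145, 149 − 3² = 140, 149 − 4² = 133, 149 − 5² = 124, 149 − 6² = 113, 149 − 7² = 100 = 10² ⇒ 149 = 7² + 10².
  Combine using the Brahmagupta–Fibonacci identity (a² + b²)(c² + d²) = (ac − bd)² + (ad + bc)² = (ac + bd)² + (ad − bc)²:
  5 · 149 = 745: from (1² + 2²)(7² + 10²), take (1·7 − 2·10, 1·10 + 2·7) = (7 − 20, 10 + 14) = (-13, 24); dropping signs (only squares matter) gives (13, 24); check 13² + 24² = 169 + 576 = 745 ✓.
Step 4: Order so x ≤ y and verify: 13² + 24² = 169 + 576 = 745 = n. ✓

n = 745 = 13² + 24² (one valid representation with x ≤ y).


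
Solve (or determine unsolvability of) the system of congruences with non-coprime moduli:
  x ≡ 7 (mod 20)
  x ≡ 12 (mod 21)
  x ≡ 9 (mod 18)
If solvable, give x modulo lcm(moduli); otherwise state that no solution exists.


Moduli 20, 21, 18 are not pairwise coprime, so CRT works modulo lcm(m_i) when all pairwise compatibility conditions hold.
Pairwise compatibility: gcd(m_i, m_j) must divide a_i - a_j for every pair.
Merge one congruence at a time:
  Start: x ≡ 7 (mod 20).
  Combine with x ≡ 12 (mod 21): gcd(20, 21) = 1; 12 - 7 = 5, which IS divisible by 1, so compatible.
    Write x = 7 + 20·t and substitute into x ≡ 12 (mod 21): 20·t ≡ 12 − 7 = 5 (mod 21).
    The inverse of 20 mod 21 is 20 (since 20·20 = 400 = 19·21 + 1), so t ≡ 20·5 = 100 ≡ 16 (mod 21).
    Then x = 7 + 20·16 = 327, valid modulo lcm(20, 21) = 420: x ≡ 327 (mod 420).
  Combine with x ≡ 9 (mod 18): gcd(420, 18) = 6; 9 - 327 = -318, which IS divisible by 6, so compatible.
    Write x = 327 + 420·t and substitute into x ≡ 9 (mod 18): 420·t ≡ 9 − 327 = -318 (mod 18).
    Divide the congruence (and modulus) by g = 6: 70·t ≡ -53 (mod 3).
    Reduce coefficients mod 3: 1·t ≡ 1 (mod 3).
    So t ≡ 1 (mod 3).
    Then x = 327 + 420·1 = 747, valid modulo lcm(420, 18) = 1260: x ≡ 747 (mod 1260).
Verify: 747 mod 20 = 7, 747 mod 21 = 12, 747 mod 18 = 9.

x ≡ 747 (mod 1260).


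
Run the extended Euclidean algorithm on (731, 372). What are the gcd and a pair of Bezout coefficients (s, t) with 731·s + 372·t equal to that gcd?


Euclidean algorithm on (731, 372) — divide until remainder is 0:
  731 = 1 · 372 + 359
  372 = 1 · 359 + 13
  359 = 27 · 13 + 8
  13 = 1 · 8 + 5
  8 = 1 · 5 + 3
  5 = 1 · 3 + 2
  3 = 1 · 2 + 1
  2 = 2 · 1 + 0
gcd(731, 372) = 1.
Track Bezout coefficients alongside the remainders: start with r₀ = 731 = a·1 + b·0 (s = 1, t = 0) and r₁ = 372 = a·0 + b·1 (s = 0, t = 1); each new remainder r_{k+1} = r_{k-1} − q_k·r_k inherits s_{k+1} = s_{k-1} − q_k·s_k, t_{k+1} = t_{k-1} − q_k·t_k, so r_k = a·s_k + b·t_k at every step:
  q = 1: r = 359, s = 1 − 1·0 = 1, t = 0 − 1·1 = -1  (check: 731·1 + 372·(-1) = 359)
  q = 1: r = 13, s = 0 − 1·1 = -1, t = 1 − 1·(-1) = 2  (check: 731·(-1) + 372·2 = 13)
  q = 27: r = 8, s = 1 − 27·(-1) = 28, t = -1 − 27·2 = -55  (check: 731·28 + 372·(-55) = 8)
  q = 1: r = 5, s = -1 − 1·28 = -29, t = 2 − 1·(-55) = 57  (check: 731·(-29) + 372·57 = 5)
  q = 1: r = 3, s = 28 − 1·(-29) = 57, t = -55 − 1·57 = -112  (check: 731·57 + 372·(-112) = 3)
  q = 1: r = 2, s = -29 − 1·57 = -86, t = 57 − 1·(-112) = 169  (check: 731·(-86) + 372·169 = 2)
  q = 1: r = 1, s = 57 − 1·(-86) = 143, t = -112 − 1·169 = -281  (check: 731·143 + 372·(-281) = 1)
The row with r = 1 (the gcd) gives the Bezout coefficients s = 143, t = -281.
Result: 731 · (143) + 372 · (-281) = 1.

gcd(731, 372) = 1; s = 143, t = -281 (check: 731·143 + 372·(-281) = 1).


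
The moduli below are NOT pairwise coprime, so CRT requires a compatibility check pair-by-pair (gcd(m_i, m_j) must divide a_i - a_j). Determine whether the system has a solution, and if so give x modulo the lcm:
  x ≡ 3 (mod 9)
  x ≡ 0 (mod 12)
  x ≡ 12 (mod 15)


Moduli 9, 12, 15 are not pairwise coprime, so CRT works modulo lcm(m_i) when all pairwise compatibility conditions hold.
Pairwise compatibility: gcd(m_i, m_j) must divide a_i - a_j for every pair.
Merge one congruence at a time:
  Start: x ≡ 3 (mod 9).
  Combine with x ≡ 0 (mod 12): gcd(9, 12) = 3; 0 - 3 = -3, which IS divisible by 3, so compatible.
    Write x = 3 + 9·t and substitute into x ≡ 0 (mod 12): 9·t ≡ 0 − 3 = -3 (mod 12).
    Divide the congruence (and modulus) by g = 3: 3·t ≡ -1 (mod 4).
    Reduce coefficients mod 4: 3·t ≡ 3 (mod 4).
    The inverse of 3 mod 4 is 3 (since 3·3 = 9 = 2·4 + 1), so t ≡ 3·3 = 9 ≡ 1 (mod 4).
    Then x = 3 + 9·1 = 12, valid modulo lcm(9, 12) = 36: x ≡ 12 (mod 36).
  Combine with x ≡ 12 (mod 15): gcd(36, 15) = 3; 12 - 12 = 0, which IS divisible by 3, so compatible.
    Write x = 12 + 36·t and substitute into x ≡ 12 (mod 15): 36·t ≡ 12 − 12 = 0 (mod 15).
    Divide the congruence (and modulus) by g = 3: 12·t ≡ 0 (mod 5).
    Reduce coefficients mod 5: 2·t ≡ 0 (mod 5).
    The inverse of 2 mod 5 is 3 (since 2·3 = 6 = 1·5 + 1), so t ≡ 3·0 = 0 ≡ 0 (mod 5).
    Then x = 12 + 36·0 = 12, valid modulo lcm(36, 15) = 180: x ≡ 12 (mod 180).
Verify: 12 mod 9 = 3, 12 mod 12 = 0, 12 mod 15 = 12.

x ≡ 12 (mod 180).


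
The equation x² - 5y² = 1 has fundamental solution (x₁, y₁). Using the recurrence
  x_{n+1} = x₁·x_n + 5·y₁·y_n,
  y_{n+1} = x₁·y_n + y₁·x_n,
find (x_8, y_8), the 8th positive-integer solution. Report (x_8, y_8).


Step 1: Find the fundamental solution (x₁, y₁) of x² - 5y² = 1.
  Expand √5 as a continued fraction. a₀ = ⌊√5⌋ = 2; iterate m_{k+1} = d_k·a_k − m_k, d_{k+1} = (5 − m_{k+1}²)/d_k, a_{k+1} = ⌊(a₀ + m_{k+1})/d_{k+1}⌋ (starting m₀ = 0, d₀ = 1), with convergents p_k = a_k·p_{k-1} + p_{k-2}, q_k = a_k·q_{k-1} + q_{k-2} (p₋₁ = 1, q₋₁ = 0):
  k = 0: a₀ = 2; p₀/q₀ = 2/1; p₀² − 5·q₀² = 4 − 5 = -1.
  k = 1: m = 2, d = 1, a = ⌊(2 + 2)/1⌋ = 4; p/q = (4·2 + 1)/(4·1 + 0) = 9/4; p² − 5·q² = 81 − 80 = 1.
  The first convergent with p² − 5·q² = 1 gives the fundamental solution (x₁, y₁) = (9, 4).
Step 2: Apply the recurrence (x_{n+1}, y_{n+1}) = (x₁x_n + 5y₁y_n, x₁y_n + y₁x_n) repeatedly.
  From (x_1, y_1) = (9, 4): x_2 = 9·9 + 5·4·4 = 161; y_2 = 9·4 + 4·9 = 72.
  From (x_2, y_2) = (161, 72): x_3 = 9·161 + 5·4·72 = 2889; y_3 = 9·72 + 4·161 = 1292.
  From (x_3, y_3) = (2889, 1292): x_4 = 9·2889 + 5·4·1292 = 51841; y_4 = 9·1292 + 4·2889 = 23184.
  From (x_4, y_4) = (51841, 23184): x_5 = 9·51841 + 5·4·23184 = 930249; y_5 = 9·23184 + 4·51841 = 416020.
  From (x_5, y_5) = (930249, 416020): x_6 = 9·930249 + 5·4·416020 = 16692641; y_6 = 9·416020 + 4·930249 = 7465176.
  From (x_6, y_6) = (16692641, 7465176): x_7 = 9·16692641 + 5·4·7465176 = 299537289; y_7 = 9·7465176 + 4·16692641 = 133957148.
  From (x_7, y_7) = (299537289, 133957148): x_8 = 9·299537289 + 5·4·133957148 = 5374978561; y_8 = 9·133957148 + 4·299537289 = 2403763488.
Step 3: Verify x_8² - 5·y_8² = 28890394531209630721 - 28890394531209630720 = 1 (should be 1). ✓

(x_1, y_1) = (9, 4); (x_8, y_8) = (5374978561, 2403763488).


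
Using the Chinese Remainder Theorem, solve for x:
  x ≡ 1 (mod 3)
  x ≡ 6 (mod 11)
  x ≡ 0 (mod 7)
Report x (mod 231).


Moduli 3, 11, 7 are pairwise coprime; by CRT there is a unique solution modulo M = 3 · 11 · 7 = 231.
Solve pairwise, accumulating the modulus:
  Start with x ≡ 1 (mod 3).
  Combine with x ≡ 6 (mod 11): since gcd(3, 11) = 1, we get a unique residue mod 33.
    Write x = 1 + 3·t and substitute into x ≡ 6 (mod 11): 3·t ≡ 6 − 1 = 5 (mod 11).
    The inverse of 3 mod 11 is 4 (since 3·4 = 12 = 1·11 + 1), so t ≡ 4·5 = 20 ≡ 9 (mod 11).
    Then x = 1 + 3·9 = 28, valid modulo lcm(3, 11) = 33: x ≡ 28 (mod 33).
  Combine with x ≡ 0 (mod 7): since gcd(33, 7) = 1, we get a unique residue mod 231.
    Write x = 28 + 33·t and substitute into x ≡ 0 (mod 7): 33·t ≡ 0 − 28 = -28 (mod 7).
    Reduce coefficients mod 7: 5·t ≡ 0 (mod 7).
    The inverse of 5 mod 7 is 3 (since 5·3 = 15 = 2·7 + 1), so t ≡ 3·0 = 0 ≡ 0 (mod 7).
    Then x = 28 + 33·0 = 28, valid modulo lcm(33, 7) = 231: x ≡ 28 (mod 231).
Verify: 28 mod 3 = 1 ✓, 28 mod 11 = 6 ✓, 28 mod 7 = 0 ✓.

x ≡ 28 (mod 231).


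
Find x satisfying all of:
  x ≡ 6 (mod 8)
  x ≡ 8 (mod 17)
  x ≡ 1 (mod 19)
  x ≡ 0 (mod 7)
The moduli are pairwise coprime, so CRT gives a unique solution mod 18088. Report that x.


Product of moduli M = 8 · 17 · 19 · 7 = 18088.
Merge one congruence at a time:
  Start: x ≡ 6 (mod 8).
  Combine with x ≡ 8 (mod 17); new modulus lcm = 136.
    Write x = 6 + 8·t and substitute into x ≡ 8 (mod 17): 8·t ≡ 8 − 6 = 2 (mod 17).
    The inverse of 8 mod 17 is 15 (since 8·15 = 120 = 7·17 + 1), so t ≡ 15·2 = 30 ≡ 13 (mod 17).
    Then x = 6 + 8·13 = 110, valid modulo lcm(8, 17) = 136: x ≡ 110 (mod 136).
  Combine with x ≡ 1 (mod 19); new modulus lcm = 2584.
    Write x = 110 + 136·t and substitute into x ≡ 1 (mod 19): 136·t ≡ 1 − 110 = -109 (mod 19).
    Reduce coefficients mod 19: 3·t ≡ 5 (mod 19).
    The inverse of 3 mod 19 is 13 (since 3·13 = 39 = 2·19 + 1), so t ≡ 13·5 = 65 ≡ 8 (mod 19).
    Then x = 110 + 136·8 = 1198, valid modulo lcm(136, 19) = 2584: x ≡ 1198 (mod 2584).
  Combine with x ≡ 0 (mod 7); new modulus lcm = 18088.
    Write x = 1198 + 2584·t and substitute into x ≡ 0 (mod 7): 2584·t ≡ 0 − 1198 = -1198 (mod 7).
    Reduce coefficients mod 7: 1·t ≡ 6 (mod 7).
    So t ≡ 6 (mod 7).
    Then x = 1198 + 2584·6 = 16702, valid modulo lcm(2584, 7) = 18088: x ≡ 16702 (mod 18088).
Verify against each original: 16702 mod 8 = 6, 16702 mod 17 = 8, 16702 mod 19 = 1, 16702 mod 7 = 0.

x ≡ 16702 (mod 18088).


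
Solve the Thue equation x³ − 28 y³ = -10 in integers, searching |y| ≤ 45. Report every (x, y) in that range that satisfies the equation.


The equation is x³ - 28y³ = -10. For fixed y, x³ = 28·y³ − 10, so a solution requires the RHS to be a perfect cube.
Strategy: iterate y from -45 to 45, compute RHS = 28·y³ − 10, and check whether it is a (positive or negative) perfect cube.
Check small values of y:
  y = 0: RHS = -10 is not a perfect cube.
  y = 1: RHS = 18 is not a perfect cube.
  y = -1: RHS = -38 is not a perfect cube.
  y = 2: RHS = 214 is not a perfect cube.
  y = -2: RHS = -234 is not a perfect cube.
  y = 3: RHS = 746 is not a perfect cube.
  y = -3: RHS = -766 is not a perfect cube.
Continuing the search up to |y| = 45 finds no solutions either.
No (x, y) in the scanned range satisfies the equation.

No integer solutions with |y| ≤ 45.
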